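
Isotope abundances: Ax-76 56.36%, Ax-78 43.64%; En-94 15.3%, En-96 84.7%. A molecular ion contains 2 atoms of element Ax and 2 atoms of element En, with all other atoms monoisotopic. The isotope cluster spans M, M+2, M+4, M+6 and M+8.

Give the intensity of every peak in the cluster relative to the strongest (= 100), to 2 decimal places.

1.85 : 23.33 : 89.45 : 100.00 : 33.96

Element Ax pattern (n=2): 0.31764496 : 0.49191008 : 0.19044496
Element En pattern (n=2): 0.023409 : 0.259182 : 0.717409
Convolve the two distributions (both contribute in 2-u steps):
  M: 0.31764496×0.023409 = 0.007436
  M+2: 0.31764496×0.259182 + 0.49191008×0.023409 = 0.093843
  M+4: 0.31764496×0.717409 + 0.49191008×0.259182 + 0.19044496×0.023409 = 0.359834
  M+6: 0.49191008×0.717409 + 0.19044496×0.259182 = 0.402261
  M+8: 0.19044496×0.717409 = 0.136627
Scale to base peak (0.402261) = 100: 1.85 : 23.33 : 89.45 : 100.00 : 33.96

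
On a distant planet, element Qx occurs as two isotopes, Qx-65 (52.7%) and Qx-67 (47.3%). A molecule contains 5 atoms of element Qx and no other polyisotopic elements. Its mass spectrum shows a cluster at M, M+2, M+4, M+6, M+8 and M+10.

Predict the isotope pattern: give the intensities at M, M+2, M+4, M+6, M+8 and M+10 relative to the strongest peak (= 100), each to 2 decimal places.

12.41 : 55.71 : 100.00 : 89.75 : 40.28 : 7.23

Expanding (0.527 + 0.473)^5:
P(M) = 0.527^5 = 0.040649
P(M+2) = 5 × 0.527^4 × 0.473^1 = 0.182420
P(M+4) = 10 × 0.527^3 × 0.473^2 = 0.327457
P(M+6) = 10 × 0.527^2 × 0.473^3 = 0.293903
P(M+8) = 5 × 0.527^1 × 0.473^4 = 0.131894
P(M+10) = 0.473^5 = 0.023676
The M+4 peak is largest (0.327457); scaling to 100 gives 12.41 : 55.71 : 100.00 : 89.75 : 40.28 : 7.23.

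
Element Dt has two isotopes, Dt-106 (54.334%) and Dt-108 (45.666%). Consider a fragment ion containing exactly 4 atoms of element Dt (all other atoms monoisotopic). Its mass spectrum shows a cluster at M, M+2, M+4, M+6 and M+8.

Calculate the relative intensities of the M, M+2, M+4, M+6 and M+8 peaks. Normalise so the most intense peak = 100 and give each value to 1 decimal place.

Each Dt atom is independently Dt-106 (p = 0.54334) or Dt-108 (q = 0.45666); the cluster is the binomial expansion (p + q)^4.
P(M) = 0.54334^4 = 0.087154
P(M+2) = 4 × 0.54334^3 × 0.45666^1 = 0.293000
P(M+4) = 6 × 0.54334^2 × 0.45666^2 = 0.369386
P(M+6) = 4 × 0.54334^1 × 0.45666^3 = 0.206972
P(M+8) = 0.45666^4 = 0.043488
The M+4 peak is largest (0.369386); scaling to 100 gives 23.6 : 79.3 : 100.0 : 56.0 : 11.8.

23.6 : 79.3 : 100.0 : 56.0 : 11.8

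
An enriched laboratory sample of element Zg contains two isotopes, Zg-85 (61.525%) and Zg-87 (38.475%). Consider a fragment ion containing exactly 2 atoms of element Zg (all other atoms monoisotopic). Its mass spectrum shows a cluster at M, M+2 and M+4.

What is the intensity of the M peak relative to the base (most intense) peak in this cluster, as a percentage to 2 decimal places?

Binomial terms of (0.61525 + 0.38475)^2: M 0.3785, M+2 0.4734, M+4 0.1480 → M+2 is the base peak.
P(M+2) = C(2,1) × 0.61525^1 × 0.38475^1 = 2 × 0.61525 × 0.38475 = 0.473435 (base)
P(M) = C(2,0) × 0.61525^2 × 0.38475^0 = 1 × 0.37853256 × 1.0000 = 0.378533
Relative intensity = 0.378533 / 0.473435 × 100 = 79.95

79.95%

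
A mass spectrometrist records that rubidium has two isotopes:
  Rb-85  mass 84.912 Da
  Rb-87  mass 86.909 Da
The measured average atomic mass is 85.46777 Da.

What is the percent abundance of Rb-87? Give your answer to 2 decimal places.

27.83%

Writing the weighted mean with unknown fraction x of Rb-85:
84.912·x + 86.909·(1 − x) = 85.46777
(84.912 − 86.909)·x = 85.46777 − 86.909
x = -1.44123 / -1.997 = 0.72170 → 72.17% Rb-85, 27.83% Rb-87.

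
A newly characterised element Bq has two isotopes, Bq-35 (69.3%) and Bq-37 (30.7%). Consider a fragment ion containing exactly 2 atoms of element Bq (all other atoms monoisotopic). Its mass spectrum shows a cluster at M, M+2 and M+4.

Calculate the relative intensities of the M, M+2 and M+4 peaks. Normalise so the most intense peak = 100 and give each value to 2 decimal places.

Each Bq atom is independently Bq-35 (p = 0.693) or Bq-37 (q = 0.307); the cluster is the binomial expansion (p + q)^2.
P(M) = 0.693^2 = 0.480249
P(M+2) = 2 × 0.693^1 × 0.307^1 = 0.425502
P(M+4) = 0.307^2 = 0.094249
The M peak is largest (0.480249); scaling to 100 gives 100.00 : 88.60 : 19.63.

100.00 : 88.60 : 19.63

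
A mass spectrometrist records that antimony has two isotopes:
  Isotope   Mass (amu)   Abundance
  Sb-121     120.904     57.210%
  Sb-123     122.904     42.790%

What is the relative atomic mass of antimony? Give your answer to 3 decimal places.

Average mass = Σ (abundance × isotope mass) = 0.57210 × 120.904 + 0.42790 × 122.904
= 69.1692 + 52.5906 = 121.7598 amu

121.760 amu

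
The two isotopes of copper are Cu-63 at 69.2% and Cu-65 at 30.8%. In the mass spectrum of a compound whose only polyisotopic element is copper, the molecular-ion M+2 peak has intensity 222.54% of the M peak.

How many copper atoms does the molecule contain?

5

For n independent Cu atoms, I(M+2)/I(M) = n · (abundance Cu-65) / (abundance Cu-63) = n · 0.308/0.692.
n = 2.2254 × 0.692/0.308 = 5.00 ≈ 5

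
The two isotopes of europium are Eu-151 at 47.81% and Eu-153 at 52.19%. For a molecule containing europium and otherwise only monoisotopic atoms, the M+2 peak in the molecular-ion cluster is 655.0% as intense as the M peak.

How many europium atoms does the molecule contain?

For n independent Eu atoms, I(M+2)/I(M) = n · (abundance Eu-153) / (abundance Eu-151) = n · 0.5219/0.4781.
n = 6.550 × 0.4781/0.5219 = 6.00 ≈ 6

6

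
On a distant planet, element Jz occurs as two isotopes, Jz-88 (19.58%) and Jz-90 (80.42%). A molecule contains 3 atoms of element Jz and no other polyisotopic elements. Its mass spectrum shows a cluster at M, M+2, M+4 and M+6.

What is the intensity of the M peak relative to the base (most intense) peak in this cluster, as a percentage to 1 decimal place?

1.4%

(0.1958 + 0.8042)^3 gives M 0.0075, M+2 0.0925, M+4 0.3799, M+6 0.5201; the largest is M+6.
P(M+6) = C(3,3) × 0.1958^0 × 0.8042^3 = 1 × 1.0000 × 0.52010641 = 0.520106 (base)
P(M) = C(3,0) × 0.1958^3 × 0.8042^0 = 1 × 0.00750651 × 1.0000 = 0.007507
Relative intensity = 0.007507 / 0.520106 × 100 = 1.4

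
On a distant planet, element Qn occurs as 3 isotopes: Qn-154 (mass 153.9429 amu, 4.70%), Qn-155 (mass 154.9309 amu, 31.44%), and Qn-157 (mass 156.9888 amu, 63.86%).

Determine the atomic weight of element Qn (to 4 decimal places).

156.1986 amu

The abundance-weighted mean is 0.0470 × 153.9429 + 0.3144 × 154.9309 + 0.6386 × 156.9888
= 7.23532 + 48.71027 + 100.25305 = 156.19864 amu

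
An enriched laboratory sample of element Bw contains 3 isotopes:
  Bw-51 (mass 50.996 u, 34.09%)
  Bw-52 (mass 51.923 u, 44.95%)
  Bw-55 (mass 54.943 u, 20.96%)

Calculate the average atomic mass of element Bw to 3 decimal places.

Average mass = Σ (abundance × isotope mass) = 0.3409 × 50.996 + 0.4495 × 51.923 + 0.2096 × 54.943
= 17.3845 + 23.3394 + 11.5161 = 52.2400 u

52.240 u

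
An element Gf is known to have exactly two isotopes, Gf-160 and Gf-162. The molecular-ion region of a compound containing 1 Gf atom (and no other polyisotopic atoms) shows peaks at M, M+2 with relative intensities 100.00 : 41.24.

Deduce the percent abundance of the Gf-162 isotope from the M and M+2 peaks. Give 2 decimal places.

Write p for the Gf-160 fraction. I(M+2)/I(M) = [C(1,1)·p^0·(1−p)] / p^1 = 1·(1−p)/p = 41.24/100.00 = 0.4124
(1−p)/p = 0.4124/1 = 0.4124  ⇒  p = 1/(1 + 0.4124) = 0.7080
Gf-160: 70.80%, Gf-162: 29.20%.

29.20%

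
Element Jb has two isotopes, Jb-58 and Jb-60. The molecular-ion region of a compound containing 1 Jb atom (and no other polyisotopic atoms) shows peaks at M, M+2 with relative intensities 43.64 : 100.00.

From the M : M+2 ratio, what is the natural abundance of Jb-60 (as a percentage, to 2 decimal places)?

69.62%

Let p = fractional abundance of Jb-58. I(M+2)/I(M) = [C(1,1)·p^0·(1−p)] / p^1 = 1·(1−p)/p = 100.00/43.64 = 2.2915
(1−p)/p = 2.2915/1 = 2.2915  ⇒  p = 1/(1 + 2.2915) = 0.3038
Jb-58: 30.38%, Jb-60: 69.62%.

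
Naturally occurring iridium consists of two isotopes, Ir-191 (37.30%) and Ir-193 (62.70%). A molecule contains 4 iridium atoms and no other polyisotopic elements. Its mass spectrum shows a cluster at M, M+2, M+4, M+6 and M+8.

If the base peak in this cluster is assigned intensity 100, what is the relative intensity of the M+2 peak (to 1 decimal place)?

Term probabilities: M 0.0194, M+2 0.1302, M+4 0.3282, M+6 0.3678, M+8 0.1546. Base peak = M+6.
P(M+6) = C(4,3) × 0.3730^1 × 0.6270^3 = 4 × 0.3730 × 0.24649188 = 0.367766 (base)
P(M+2) = C(4,1) × 0.3730^3 × 0.6270^1 = 4 × 0.05189512 × 0.6270 = 0.130153
Relative intensity = 0.130153 / 0.367766 × 100 = 35.4

35.4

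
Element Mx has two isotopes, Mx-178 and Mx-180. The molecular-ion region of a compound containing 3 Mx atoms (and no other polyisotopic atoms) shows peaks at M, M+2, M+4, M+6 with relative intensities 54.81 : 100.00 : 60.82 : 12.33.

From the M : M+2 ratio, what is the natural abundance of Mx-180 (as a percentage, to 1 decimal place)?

37.8%

Let p = fractional abundance of Mx-178. I(M+2)/I(M) = [C(3,1)·p^2·(1−p)] / p^3 = 3·(1−p)/p = 100.00/54.81 = 1.8245
(1−p)/p = 1.8245/3 = 0.6082  ⇒  p = 1/(1 + 0.6082) = 0.6218
Mx-178: 62.2%, Mx-180: 37.8%.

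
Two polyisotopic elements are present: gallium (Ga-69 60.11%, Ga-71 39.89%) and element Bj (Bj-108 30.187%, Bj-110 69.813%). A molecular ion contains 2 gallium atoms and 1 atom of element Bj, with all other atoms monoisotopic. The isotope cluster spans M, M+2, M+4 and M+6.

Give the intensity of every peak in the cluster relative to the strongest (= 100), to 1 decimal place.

27.5 : 100.0 : 96.4 : 28.0

Gallium pattern (n=2): 0.36132121 : 0.47955758 : 0.15912121
Element Bj pattern (n=1): 0.30187 : 0.69813
Convolve the two distributions (both contribute in 2-u steps):
  M: 0.36132121×0.30187 = 0.109072
  M+2: 0.36132121×0.69813 + 0.47955758×0.30187 = 0.397013
  M+4: 0.47955758×0.69813 + 0.15912121×0.30187 = 0.382827
  M+6: 0.15912121×0.69813 = 0.111087
Scale to base peak (0.397013) = 100: 27.5 : 100.0 : 96.4 : 28.0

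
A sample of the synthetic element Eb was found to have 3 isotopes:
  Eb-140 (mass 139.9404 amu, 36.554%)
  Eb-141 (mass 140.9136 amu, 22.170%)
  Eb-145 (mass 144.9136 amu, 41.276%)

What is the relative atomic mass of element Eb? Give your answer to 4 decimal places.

142.2089 amu

Ar = Σ fᵢ·mᵢ = 0.36554 × 139.9404 + 0.22170 × 140.9136 + 0.41276 × 144.9136
= 51.15381 + 31.24055 + 59.81454 = 142.20890 amu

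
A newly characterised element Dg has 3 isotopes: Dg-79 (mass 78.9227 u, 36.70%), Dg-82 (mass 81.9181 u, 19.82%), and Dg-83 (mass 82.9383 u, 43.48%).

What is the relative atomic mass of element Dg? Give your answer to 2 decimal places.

Weight each isotope mass by its fractional abundance: 0.3670 × 78.9227 + 0.1982 × 81.9181 + 0.4348 × 82.9383
= 28.96463 + 16.23617 + 36.06157 = 81.26237 u

81.26 u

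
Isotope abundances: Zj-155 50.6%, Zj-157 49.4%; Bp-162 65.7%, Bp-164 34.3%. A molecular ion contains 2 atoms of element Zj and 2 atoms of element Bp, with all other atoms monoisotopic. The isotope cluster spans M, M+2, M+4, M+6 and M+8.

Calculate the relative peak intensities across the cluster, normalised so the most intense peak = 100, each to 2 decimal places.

30.63 : 91.80 : 100.00 : 46.79 : 7.96

Element Zj pattern (n=2): 0.256036 : 0.499928 : 0.244036
Element Bp pattern (n=2): 0.431649 : 0.450702 : 0.117649
Convolve the two distributions (both contribute in 2-u steps):
  M: 0.256036×0.431649 = 0.110518
  M+2: 0.256036×0.450702 + 0.499928×0.431649 = 0.331189
  M+4: 0.256036×0.117649 + 0.499928×0.450702 + 0.244036×0.431649 = 0.360779
  M+6: 0.499928×0.117649 + 0.244036×0.450702 = 0.168804
  M+8: 0.244036×0.117649 = 0.028711
Scale to base peak (0.360779) = 100: 30.63 : 91.80 : 100.00 : 46.79 : 7.96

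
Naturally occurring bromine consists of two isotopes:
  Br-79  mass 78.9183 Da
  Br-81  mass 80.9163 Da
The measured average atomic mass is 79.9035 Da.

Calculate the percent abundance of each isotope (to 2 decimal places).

Writing the weighted mean with unknown fraction x of Br-79:
78.9183·x + 80.9163·(1 − x) = 79.9035
(78.9183 − 80.9163)·x = 79.9035 − 80.9163
x = -1.0128 / -1.9980 = 0.50691 → 50.69% Br-79, 49.31% Br-81.

Br-79: 50.69%, Br-81: 49.31%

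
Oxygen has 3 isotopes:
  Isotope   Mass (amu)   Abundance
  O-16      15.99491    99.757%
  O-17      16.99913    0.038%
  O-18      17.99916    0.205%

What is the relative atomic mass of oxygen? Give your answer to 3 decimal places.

Ar = Σ fᵢ·mᵢ = 0.99757 × 15.99491 + 0.00038 × 16.99913 + 0.00205 × 17.99916
= 15.956042 + 0.006460 + 0.036898 = 15.999400 amu

15.999 amu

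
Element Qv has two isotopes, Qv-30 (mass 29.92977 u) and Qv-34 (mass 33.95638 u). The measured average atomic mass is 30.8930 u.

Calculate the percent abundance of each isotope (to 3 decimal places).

Qv-30: 76.078%, Qv-34: 23.922%

Let x be the fractional abundance of Qv-30; then Qv-34 has abundance 1 − x.
29.92977·x + 33.95638·(1 − x) = 30.8930
(29.92977 − 33.95638)·x = 30.8930 − 33.95638
x = -3.06338 / -4.02661 = 0.76078 → 76.078% Qv-30, 23.922% Qv-34.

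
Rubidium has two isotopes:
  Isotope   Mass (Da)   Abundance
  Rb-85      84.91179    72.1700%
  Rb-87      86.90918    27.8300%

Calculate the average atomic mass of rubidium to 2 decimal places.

Average mass = Σ (abundance × isotope mass) = 0.721700 × 84.91179 + 0.278300 × 86.90918
= 61.280839 + 24.186825 = 85.467664 Da

85.47 Da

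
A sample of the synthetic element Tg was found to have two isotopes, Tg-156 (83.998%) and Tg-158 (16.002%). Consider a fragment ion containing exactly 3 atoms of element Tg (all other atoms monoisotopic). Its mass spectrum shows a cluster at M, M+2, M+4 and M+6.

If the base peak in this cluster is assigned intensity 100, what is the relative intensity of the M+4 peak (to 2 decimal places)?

10.89

Binomial terms of (0.83998 + 0.16002)^3: M 0.5927, M+2 0.3387, M+4 0.0645, M+6 0.0041 → M is the base peak.
P(M) = C(3,0) × 0.83998^3 × 0.16002^0 = 1 × 0.59266167 × 1.0000 = 0.592662 (base)
P(M+4) = C(3,2) × 0.83998^1 × 0.16002^2 = 3 × 0.83998 × 0.0256064 = 0.064527
Relative intensity = 0.064527 / 0.592662 × 100 = 10.89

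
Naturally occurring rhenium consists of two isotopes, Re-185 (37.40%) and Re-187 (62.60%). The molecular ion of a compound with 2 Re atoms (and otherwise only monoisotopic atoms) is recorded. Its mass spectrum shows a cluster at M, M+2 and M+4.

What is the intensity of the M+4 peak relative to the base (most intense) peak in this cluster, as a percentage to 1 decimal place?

Binomial terms of (0.3740 + 0.6260)^2: M 0.1399, M+2 0.4682, M+4 0.3919 → M+2 is the base peak.
P(M+2) = C(2,1) × 0.3740^1 × 0.6260^1 = 2 × 0.3740 × 0.6260 = 0.468248 (base)
P(M+4) = C(2,2) × 0.3740^0 × 0.6260^2 = 1 × 1.0000 × 0.391876 = 0.391876
Relative intensity = 0.391876 / 0.468248 × 100 = 83.7

83.7%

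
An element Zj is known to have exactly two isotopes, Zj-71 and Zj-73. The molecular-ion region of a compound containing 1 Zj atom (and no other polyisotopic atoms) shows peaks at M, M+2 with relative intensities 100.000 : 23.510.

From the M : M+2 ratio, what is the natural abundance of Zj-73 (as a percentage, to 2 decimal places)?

If p is the fraction of Zj that is Zj-71, then I(M+2)/I(M) = [C(1,1)·p^0·(1−p)] / p^1 = 1·(1−p)/p = 23.510/100.000 = 0.2351
(1−p)/p = 0.2351/1 = 0.2351  ⇒  p = 1/(1 + 0.2351) = 0.8097
Zj-71: 80.97%, Zj-73: 19.03%.

19.03%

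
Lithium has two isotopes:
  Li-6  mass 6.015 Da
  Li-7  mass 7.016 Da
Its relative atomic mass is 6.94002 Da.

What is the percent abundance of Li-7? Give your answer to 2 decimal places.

92.41%

With x = fraction of Li-6 (so Li-7 is 1 − x):
6.015·x + 7.016·(1 − x) = 6.94002
(6.015 − 7.016)·x = 6.94002 − 7.016
x = -0.07598 / -1.001 = 0.07590 → 7.59% Li-6, 92.41% Li-7.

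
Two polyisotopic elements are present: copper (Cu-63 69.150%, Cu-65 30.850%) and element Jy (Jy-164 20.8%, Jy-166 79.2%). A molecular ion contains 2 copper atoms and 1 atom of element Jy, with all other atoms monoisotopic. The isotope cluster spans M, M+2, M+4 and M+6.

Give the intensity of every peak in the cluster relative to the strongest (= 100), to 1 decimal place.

Copper pattern (n=2): 0.47817225 : 0.4266555 : 0.09517225
Element Jy pattern (n=1): 0.2080 : 0.7920
Convolve the two distributions (both contribute in 2-u steps):
  M: 0.47817225×0.2080 = 0.099460
  M+2: 0.47817225×0.7920 + 0.4266555×0.2080 = 0.467457
  M+4: 0.4266555×0.7920 + 0.09517225×0.2080 = 0.357707
  M+6: 0.09517225×0.7920 = 0.075376
Scale to base peak (0.467457) = 100: 21.3 : 100.0 : 76.5 : 16.1

21.3 : 100.0 : 76.5 : 16.1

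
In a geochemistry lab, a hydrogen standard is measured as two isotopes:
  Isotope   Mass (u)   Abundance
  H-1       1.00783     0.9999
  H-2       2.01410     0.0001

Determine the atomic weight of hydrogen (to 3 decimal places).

Average mass = Σ (abundance × isotope mass) = 0.9999 × 1.00783 + 0.0001 × 2.01410
= 1.007729 + 0.000201 = 1.007930 u

1.008 u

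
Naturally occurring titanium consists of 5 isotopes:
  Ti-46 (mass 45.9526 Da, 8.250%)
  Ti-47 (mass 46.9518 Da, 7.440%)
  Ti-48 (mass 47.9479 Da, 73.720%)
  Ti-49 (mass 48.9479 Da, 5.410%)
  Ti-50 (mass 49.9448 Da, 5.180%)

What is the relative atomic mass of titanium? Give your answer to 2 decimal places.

47.87 Da

Average mass = Σ (abundance × isotope mass) = 0.08250 × 45.9526 + 0.07440 × 46.9518 + 0.73720 × 47.9479 + 0.05410 × 48.9479 + 0.05180 × 49.9448
= 3.79109 + 3.49321 + 35.34719 + 2.64808 + 2.58714 = 47.86671 Da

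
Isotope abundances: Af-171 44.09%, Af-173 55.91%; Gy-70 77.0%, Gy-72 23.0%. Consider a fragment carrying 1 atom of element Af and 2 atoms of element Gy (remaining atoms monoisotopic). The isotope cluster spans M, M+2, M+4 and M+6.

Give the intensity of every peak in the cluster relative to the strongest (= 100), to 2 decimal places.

53.61 : 100.00 : 45.39 : 6.06

Element Af pattern (n=1): 0.4409 : 0.5591
Element Gy pattern (n=2): 0.5929 : 0.3542 : 0.0529
Convolve the two distributions (both contribute in 2-u steps):
  M: 0.4409×0.5929 = 0.261410
  M+2: 0.4409×0.3542 + 0.5591×0.5929 = 0.487657
  M+4: 0.4409×0.0529 + 0.5591×0.3542 = 0.221357
  M+6: 0.5591×0.0529 = 0.029576
Scale to base peak (0.487657) = 100: 53.61 : 100.00 : 45.39 : 6.06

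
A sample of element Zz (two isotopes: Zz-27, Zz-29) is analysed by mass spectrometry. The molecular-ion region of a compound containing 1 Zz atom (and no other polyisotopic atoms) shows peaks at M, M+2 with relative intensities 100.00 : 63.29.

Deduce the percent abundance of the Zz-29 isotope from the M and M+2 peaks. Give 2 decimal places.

Write p for the Zz-27 fraction. I(M+2)/I(M) = [C(1,1)·p^0·(1−p)] / p^1 = 1·(1−p)/p = 63.29/100.00 = 0.6329
(1−p)/p = 0.6329/1 = 0.6329  ⇒  p = 1/(1 + 0.6329) = 0.6124
Zz-27: 61.24%, Zz-29: 38.76%.

38.76%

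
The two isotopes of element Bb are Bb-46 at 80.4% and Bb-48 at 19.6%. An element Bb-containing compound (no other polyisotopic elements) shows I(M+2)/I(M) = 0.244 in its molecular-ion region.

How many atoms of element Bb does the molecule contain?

The M+2/M ratio from n Bb atoms is n · q/p = n · 0.196/0.804.
n = 0.244 × 0.804/0.196 = 1.00 ≈ 1

1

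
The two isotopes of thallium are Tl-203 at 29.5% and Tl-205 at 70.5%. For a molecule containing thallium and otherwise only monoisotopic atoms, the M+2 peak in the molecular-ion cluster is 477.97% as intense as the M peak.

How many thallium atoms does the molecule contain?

2

With n Tl atoms, P(M+2)/P(M) = C(n,1)·p^(n−1)q / p^n = n·q/p = n · 0.705/0.295.
n = 4.7797 × 0.295/0.705 = 2.00 ≈ 2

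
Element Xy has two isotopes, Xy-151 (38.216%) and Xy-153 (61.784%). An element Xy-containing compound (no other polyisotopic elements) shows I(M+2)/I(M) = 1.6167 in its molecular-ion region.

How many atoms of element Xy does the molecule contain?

For n independent Xy atoms, I(M+2)/I(M) = n · (abundance Xy-153) / (abundance Xy-151) = n · 0.61784/0.38216.
n = 1.6167 × 0.38216/0.61784 = 1.00 ≈ 1

1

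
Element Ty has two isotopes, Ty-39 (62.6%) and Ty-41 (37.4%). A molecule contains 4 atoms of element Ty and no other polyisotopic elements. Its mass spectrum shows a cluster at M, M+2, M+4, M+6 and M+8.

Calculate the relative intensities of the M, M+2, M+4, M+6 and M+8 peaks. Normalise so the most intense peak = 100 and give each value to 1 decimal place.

The 4 Ty atoms are independent, so intensities follow the terms of (0.626 + 0.374)^4.
P(M) = 0.626^4 = 0.153567
P(M+2) = 4 × 0.626^3 × 0.374^1 = 0.366990
P(M+4) = 6 × 0.626^2 × 0.374^2 = 0.328884
P(M+6) = 4 × 0.626^1 × 0.374^3 = 0.130993
P(M+8) = 0.374^4 = 0.019565
The M+2 peak is largest (0.366990); scaling to 100 gives 41.8 : 100.0 : 89.6 : 35.7 : 5.3.

41.8 : 100.0 : 89.6 : 35.7 : 5.3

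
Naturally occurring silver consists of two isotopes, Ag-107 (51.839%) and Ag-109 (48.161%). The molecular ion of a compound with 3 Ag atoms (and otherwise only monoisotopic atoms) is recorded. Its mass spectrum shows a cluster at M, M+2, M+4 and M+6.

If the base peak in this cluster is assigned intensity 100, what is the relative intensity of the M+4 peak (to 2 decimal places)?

Term probabilities: M 0.1393, M+2 0.3883, M+4 0.3607, M+6 0.1117. Base peak = M+2.
P(M+2) = C(3,1) × 0.51839^2 × 0.48161^1 = 3 × 0.26872819 × 0.48161 = 0.388267 (base)
P(M+4) = C(3,2) × 0.51839^1 × 0.48161^2 = 3 × 0.51839 × 0.23194819 = 0.360719
Relative intensity = 0.360719 / 0.388267 × 100 = 92.90

92.90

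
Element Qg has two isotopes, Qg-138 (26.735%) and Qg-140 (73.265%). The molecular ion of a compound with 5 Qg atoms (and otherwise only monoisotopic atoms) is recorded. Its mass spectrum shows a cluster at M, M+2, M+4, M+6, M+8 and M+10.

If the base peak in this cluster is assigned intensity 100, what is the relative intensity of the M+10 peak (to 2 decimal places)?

54.81

Term probabilities: M 0.0014, M+2 0.0187, M+4 0.1026, M+6 0.2811, M+8 0.3852, M+10 0.2111. Base peak = M+8.
P(M+8) = C(5,4) × 0.26735^1 × 0.73265^4 = 5 × 0.26735 × 0.2881285 = 0.385156 (base)
P(M+10) = C(5,5) × 0.26735^0 × 0.73265^5 = 1 × 1.0000 × 0.21109734 = 0.211097
Relative intensity = 0.211097 / 0.385156 × 100 = 54.81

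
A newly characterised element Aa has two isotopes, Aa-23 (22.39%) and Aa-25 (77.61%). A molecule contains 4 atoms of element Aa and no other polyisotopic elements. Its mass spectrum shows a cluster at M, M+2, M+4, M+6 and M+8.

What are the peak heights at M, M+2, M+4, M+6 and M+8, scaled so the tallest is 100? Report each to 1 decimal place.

0.6 : 8.3 : 43.3 : 100.0 : 86.7

Each Aa atom is independently Aa-23 (p = 0.2239) or Aa-25 (q = 0.7761); the cluster is the binomial expansion (p + q)^4.
P(M) = 0.2239^4 = 0.002513
P(M+2) = 4 × 0.2239^3 × 0.7761^1 = 0.034845
P(M+4) = 6 × 0.2239^2 × 0.7761^2 = 0.181174
P(M+6) = 4 × 0.2239^1 × 0.7761^3 = 0.418665
P(M+8) = 0.7761^4 = 0.362803
The M+6 peak is largest (0.418665); scaling to 100 gives 0.6 : 8.3 : 43.3 : 100.0 : 86.7.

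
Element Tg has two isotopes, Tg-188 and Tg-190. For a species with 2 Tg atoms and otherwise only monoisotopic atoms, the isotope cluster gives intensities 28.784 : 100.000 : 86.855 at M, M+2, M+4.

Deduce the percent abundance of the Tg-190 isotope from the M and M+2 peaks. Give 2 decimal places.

63.46%

If p is the fraction of Tg that is Tg-188, then I(M+2)/I(M) = [C(2,1)·p^1·(1−p)] / p^2 = 2·(1−p)/p = 100.000/28.784 = 3.4742
(1−p)/p = 3.4742/2 = 1.7371  ⇒  p = 1/(1 + 1.7371) = 0.3654
Tg-188: 36.54%, Tg-190: 63.46%.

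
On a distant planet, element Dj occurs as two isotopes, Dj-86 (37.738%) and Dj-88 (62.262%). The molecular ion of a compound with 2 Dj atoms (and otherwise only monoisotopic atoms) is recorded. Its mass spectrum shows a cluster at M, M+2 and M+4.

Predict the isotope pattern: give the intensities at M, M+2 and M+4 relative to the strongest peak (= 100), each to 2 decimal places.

Each Dj atom is independently Dj-86 (p = 0.37738) or Dj-88 (q = 0.62262); the cluster is the binomial expansion (p + q)^2.
P(M) = 0.37738^2 = 0.142416
P(M+2) = 2 × 0.37738^1 × 0.62262^1 = 0.469929
P(M+4) = 0.62262^2 = 0.387656
The M+2 peak is largest (0.469929); scaling to 100 gives 30.31 : 100.00 : 82.49.

30.31 : 100.00 : 82.49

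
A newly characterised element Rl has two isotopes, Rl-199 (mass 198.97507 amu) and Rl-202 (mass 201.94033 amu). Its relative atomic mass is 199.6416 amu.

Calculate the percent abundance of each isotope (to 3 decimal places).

Rl-199: 77.522%, Rl-202: 22.478%

Writing the weighted mean with unknown fraction x of Rl-199:
198.97507·x + 201.94033·(1 − x) = 199.6416
(198.97507 − 201.94033)·x = 199.6416 − 201.94033
x = -2.29873 / -2.96526 = 0.77522 → 77.522% Rl-199, 22.478% Rl-202.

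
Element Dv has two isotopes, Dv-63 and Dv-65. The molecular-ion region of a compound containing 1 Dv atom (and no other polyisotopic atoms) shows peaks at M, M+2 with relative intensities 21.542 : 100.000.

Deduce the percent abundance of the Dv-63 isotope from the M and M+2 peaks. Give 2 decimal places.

Let p = fractional abundance of Dv-63. I(M+2)/I(M) = [C(1,1)·p^0·(1−p)] / p^1 = 1·(1−p)/p = 100.000/21.542 = 4.6421
(1−p)/p = 4.6421/1 = 4.6421  ⇒  p = 1/(1 + 4.6421) = 0.1772
Dv-63: 17.72%, Dv-65: 82.28%.

17.72%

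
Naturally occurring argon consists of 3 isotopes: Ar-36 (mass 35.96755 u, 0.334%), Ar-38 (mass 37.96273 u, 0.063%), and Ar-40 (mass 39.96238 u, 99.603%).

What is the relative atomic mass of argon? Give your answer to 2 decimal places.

Average mass = Σ (abundance × isotope mass) = 0.00334 × 35.96755 + 0.00063 × 37.96273 + 0.99603 × 39.96238
= 0.120132 + 0.023917 + 39.803729 = 39.947778 u

39.95 u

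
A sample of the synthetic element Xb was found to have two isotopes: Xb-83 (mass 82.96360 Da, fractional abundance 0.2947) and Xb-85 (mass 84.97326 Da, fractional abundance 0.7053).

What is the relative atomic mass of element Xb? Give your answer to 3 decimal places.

84.381 Da

Average mass = Σ (abundance × isotope mass) = 0.2947 × 82.96360 + 0.7053 × 84.97326
= 24.449373 + 59.931640 = 84.381013 Da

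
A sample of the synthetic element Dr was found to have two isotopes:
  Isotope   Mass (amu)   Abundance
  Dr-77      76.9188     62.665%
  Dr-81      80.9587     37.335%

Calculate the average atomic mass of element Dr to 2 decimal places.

The abundance-weighted mean is 0.62665 × 76.9188 + 0.37335 × 80.9587
= 48.20117 + 30.22593 = 78.42710 amu

78.43 amu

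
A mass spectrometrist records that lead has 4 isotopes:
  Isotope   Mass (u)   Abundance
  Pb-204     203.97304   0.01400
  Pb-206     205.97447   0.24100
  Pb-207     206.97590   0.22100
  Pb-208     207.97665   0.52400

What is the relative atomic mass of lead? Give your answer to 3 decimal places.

Average mass = Σ (abundance × isotope mass) = 0.01400 × 203.97304 + 0.24100 × 205.97447 + 0.22100 × 206.97590 + 0.52400 × 207.97665
= 2.855623 + 49.639847 + 45.741674 + 108.979765 = 207.216909 u

207.217 u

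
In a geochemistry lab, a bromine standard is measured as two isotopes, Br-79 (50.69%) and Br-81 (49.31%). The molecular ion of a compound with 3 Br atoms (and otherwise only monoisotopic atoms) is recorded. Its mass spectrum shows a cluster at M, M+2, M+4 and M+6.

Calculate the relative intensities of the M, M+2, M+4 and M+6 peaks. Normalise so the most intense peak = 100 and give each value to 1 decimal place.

Expanding (0.5069 + 0.4931)^3:
P(M) = 0.5069^3 = 0.130247
P(M+2) = 3 × 0.5069^2 × 0.4931^1 = 0.380103
P(M+4) = 3 × 0.5069^1 × 0.4931^2 = 0.369755
P(M+6) = 0.4931^3 = 0.119896
The M+2 peak is largest (0.380103); scaling to 100 gives 34.3 : 100.0 : 97.3 : 31.5.

34.3 : 100.0 : 97.3 : 31.5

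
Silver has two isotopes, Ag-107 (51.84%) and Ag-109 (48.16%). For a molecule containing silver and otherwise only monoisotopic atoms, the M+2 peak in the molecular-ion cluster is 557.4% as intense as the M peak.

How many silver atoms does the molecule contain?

6

For n independent Ag atoms, I(M+2)/I(M) = n · (abundance Ag-109) / (abundance Ag-107) = n · 0.4816/0.5184.
n = 5.574 × 0.5184/0.4816 = 6.00 ≈ 6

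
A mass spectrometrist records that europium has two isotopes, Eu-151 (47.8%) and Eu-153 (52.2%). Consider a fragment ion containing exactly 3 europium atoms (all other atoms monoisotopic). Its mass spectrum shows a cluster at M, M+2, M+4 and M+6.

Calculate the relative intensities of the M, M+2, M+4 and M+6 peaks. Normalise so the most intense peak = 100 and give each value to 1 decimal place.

28.0 : 91.6 : 100.0 : 36.4

The 3 Eu atoms are independent, so intensities follow the terms of (0.478 + 0.522)^3.
P(M) = 0.478^3 = 0.109215
P(M+2) = 3 × 0.478^2 × 0.522^1 = 0.357806
P(M+4) = 3 × 0.478^1 × 0.522^2 = 0.390742
P(M+6) = 0.522^3 = 0.142237
The M+4 peak is largest (0.390742); scaling to 100 gives 28.0 : 91.6 : 100.0 : 36.4.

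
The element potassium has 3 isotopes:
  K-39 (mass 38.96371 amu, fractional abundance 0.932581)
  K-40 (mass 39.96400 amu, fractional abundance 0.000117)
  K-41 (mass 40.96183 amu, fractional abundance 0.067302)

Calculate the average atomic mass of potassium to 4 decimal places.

39.0983 amu

The abundance-weighted mean is 0.932581 × 38.96371 + 0.000117 × 39.96400 + 0.067302 × 40.96183
= 36.336816 + 0.004676 + 2.756813 = 39.098305 amu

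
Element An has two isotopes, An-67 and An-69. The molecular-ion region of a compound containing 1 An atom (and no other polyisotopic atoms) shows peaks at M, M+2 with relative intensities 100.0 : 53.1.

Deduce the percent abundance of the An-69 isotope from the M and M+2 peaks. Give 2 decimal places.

If p is the fraction of An that is An-67, then I(M+2)/I(M) = [C(1,1)·p^0·(1−p)] / p^1 = 1·(1−p)/p = 53.1/100.0 = 0.5310
(1−p)/p = 0.5310/1 = 0.5310  ⇒  p = 1/(1 + 0.5310) = 0.6532
An-67: 65.32%, An-69: 34.68%.

34.68%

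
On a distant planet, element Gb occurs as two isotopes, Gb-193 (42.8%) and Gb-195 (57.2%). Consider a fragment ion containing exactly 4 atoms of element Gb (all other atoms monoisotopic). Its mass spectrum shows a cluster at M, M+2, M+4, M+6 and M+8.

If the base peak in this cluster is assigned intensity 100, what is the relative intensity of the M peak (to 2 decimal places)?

Binomial terms of (0.428 + 0.572)^4: M 0.0336, M+2 0.1794, M+4 0.3596, M+6 0.3204, M+8 0.1070 → M+4 is the base peak.
P(M+4) = C(4,2) × 0.428^2 × 0.572^2 = 6 × 0.183184 × 0.327184 = 0.359609 (base)
P(M) = C(4,0) × 0.428^4 × 0.572^0 = 1 × 0.03355638 × 1.0000 = 0.033556
Relative intensity = 0.033556 / 0.359609 × 100 = 9.33

9.33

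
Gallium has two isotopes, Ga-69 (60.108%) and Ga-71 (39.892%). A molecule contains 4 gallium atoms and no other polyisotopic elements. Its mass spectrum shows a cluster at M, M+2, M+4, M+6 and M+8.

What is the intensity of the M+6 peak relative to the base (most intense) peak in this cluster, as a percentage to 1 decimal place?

Binomial terms of (0.60108 + 0.39892)^4: M 0.1305, M+2 0.3465, M+4 0.3450, M+6 0.1526, M+8 0.0253 → M+2 is the base peak.
P(M+2) = C(4,1) × 0.60108^3 × 0.39892^1 = 4 × 0.2171685 × 0.39892 = 0.346531 (base)
P(M+6) = C(4,3) × 0.60108^1 × 0.39892^3 = 4 × 0.60108 × 0.063483 = 0.152633
Relative intensity = 0.152633 / 0.346531 × 100 = 44.0

44.0%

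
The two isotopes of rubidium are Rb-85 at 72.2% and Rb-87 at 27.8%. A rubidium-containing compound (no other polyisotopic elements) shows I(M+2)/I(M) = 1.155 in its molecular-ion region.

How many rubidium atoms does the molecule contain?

3

With n Rb atoms, P(M+2)/P(M) = C(n,1)·p^(n−1)q / p^n = n·q/p = n · 0.278/0.722.
n = 1.155 × 0.722/0.278 = 3.00 ≈ 3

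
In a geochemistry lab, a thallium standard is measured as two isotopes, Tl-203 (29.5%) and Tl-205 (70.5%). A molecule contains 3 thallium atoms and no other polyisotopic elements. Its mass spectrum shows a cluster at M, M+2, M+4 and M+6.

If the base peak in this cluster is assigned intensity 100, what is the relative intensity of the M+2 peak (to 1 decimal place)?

41.8

(0.295 + 0.705)^3 gives M 0.0257, M+2 0.1841, M+4 0.4399, M+6 0.3504; the largest is M+4.
P(M+4) = C(3,2) × 0.295^1 × 0.705^2 = 3 × 0.2950 × 0.497025 = 0.439867 (base)
P(M+2) = C(3,1) × 0.295^2 × 0.705^1 = 3 × 0.087025 × 0.7050 = 0.184058
Relative intensity = 0.184058 / 0.439867 × 100 = 41.8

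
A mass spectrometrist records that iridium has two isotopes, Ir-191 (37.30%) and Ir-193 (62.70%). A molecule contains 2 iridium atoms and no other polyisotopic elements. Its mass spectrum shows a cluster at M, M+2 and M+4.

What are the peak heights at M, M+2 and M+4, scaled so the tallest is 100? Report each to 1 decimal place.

29.7 : 100.0 : 84.0

Each Ir atom is independently Ir-191 (p = 0.3730) or Ir-193 (q = 0.6270); the cluster is the binomial expansion (p + q)^2.
P(M) = 0.3730^2 = 0.139129
P(M+2) = 2 × 0.3730^1 × 0.6270^1 = 0.467742
P(M+4) = 0.6270^2 = 0.393129
The M+2 peak is largest (0.467742); scaling to 100 gives 29.7 : 100.0 : 84.0.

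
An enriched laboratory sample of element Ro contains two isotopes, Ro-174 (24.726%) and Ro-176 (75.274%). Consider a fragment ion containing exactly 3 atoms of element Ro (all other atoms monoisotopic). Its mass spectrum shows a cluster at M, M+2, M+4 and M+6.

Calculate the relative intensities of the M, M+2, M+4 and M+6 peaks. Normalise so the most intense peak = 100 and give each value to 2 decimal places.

The 3 Ro atoms are independent, so intensities follow the terms of (0.24726 + 0.75274)^3.
P(M) = 0.24726^3 = 0.015117
P(M+2) = 3 × 0.24726^2 × 0.75274^1 = 0.138062
P(M+4) = 3 × 0.24726^1 × 0.75274^2 = 0.420306
P(M+6) = 0.75274^3 = 0.426516
The M+6 peak is largest (0.426516); scaling to 100 gives 3.54 : 32.37 : 98.54 : 100.00.

3.54 : 32.37 : 98.54 : 100.00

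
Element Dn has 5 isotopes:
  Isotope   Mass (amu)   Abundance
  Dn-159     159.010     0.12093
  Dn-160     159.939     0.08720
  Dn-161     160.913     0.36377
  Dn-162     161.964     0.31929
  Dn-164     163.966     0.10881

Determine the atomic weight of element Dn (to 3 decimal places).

The abundance-weighted mean is 0.12093 × 159.010 + 0.08720 × 159.939 + 0.36377 × 160.913 + 0.31929 × 161.964 + 0.10881 × 163.966
= 19.2291 + 13.9467 + 58.5353 + 51.7135 + 17.8411 = 161.2657 amu

161.266 amu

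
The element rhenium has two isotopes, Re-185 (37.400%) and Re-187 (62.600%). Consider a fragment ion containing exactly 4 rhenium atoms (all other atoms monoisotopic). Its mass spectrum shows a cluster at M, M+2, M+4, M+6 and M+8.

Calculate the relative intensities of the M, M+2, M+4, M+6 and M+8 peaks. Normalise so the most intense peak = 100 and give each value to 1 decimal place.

Each Re atom is independently Re-185 (p = 0.37400) or Re-187 (q = 0.62600); the cluster is the binomial expansion (p + q)^4.
P(M) = 0.37400^4 = 0.019565
P(M+2) = 4 × 0.37400^3 × 0.62600^1 = 0.130993
P(M+4) = 6 × 0.37400^2 × 0.62600^2 = 0.328884
P(M+6) = 4 × 0.37400^1 × 0.62600^3 = 0.366990
P(M+8) = 0.62600^4 = 0.153567
The M+6 peak is largest (0.366990); scaling to 100 gives 5.3 : 35.7 : 89.6 : 100.0 : 41.8.

5.3 : 35.7 : 89.6 : 100.0 : 41.8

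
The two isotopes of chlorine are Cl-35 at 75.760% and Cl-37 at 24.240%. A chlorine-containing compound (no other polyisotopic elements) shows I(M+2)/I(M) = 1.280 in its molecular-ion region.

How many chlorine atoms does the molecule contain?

For n independent Cl atoms, I(M+2)/I(M) = n · (abundance Cl-37) / (abundance Cl-35) = n · 0.24240/0.75760.
n = 1.280 × 0.75760/0.24240 = 4.00 ≈ 4

4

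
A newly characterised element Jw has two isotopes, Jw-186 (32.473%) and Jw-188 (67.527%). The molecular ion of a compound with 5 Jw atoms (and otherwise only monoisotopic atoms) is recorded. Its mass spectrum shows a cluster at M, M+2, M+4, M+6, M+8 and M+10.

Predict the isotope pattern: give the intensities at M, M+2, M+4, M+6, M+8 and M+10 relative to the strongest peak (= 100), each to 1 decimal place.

1.1 : 11.1 : 46.3 : 96.2 : 100.0 : 41.6

Each Jw atom is independently Jw-186 (p = 0.32473) or Jw-188 (q = 0.67527); the cluster is the binomial expansion (p + q)^5.
P(M) = 0.32473^5 = 0.003611
P(M+2) = 5 × 0.32473^4 × 0.67527^1 = 0.037544
P(M+4) = 10 × 0.32473^3 × 0.67527^2 = 0.156143
P(M+6) = 10 × 0.32473^2 × 0.67527^3 = 0.324696
P(M+8) = 5 × 0.32473^1 × 0.67527^4 = 0.337600
P(M+10) = 0.67527^5 = 0.140407
The M+8 peak is largest (0.337600); scaling to 100 gives 1.1 : 11.1 : 46.3 : 96.2 : 100.0 : 41.6.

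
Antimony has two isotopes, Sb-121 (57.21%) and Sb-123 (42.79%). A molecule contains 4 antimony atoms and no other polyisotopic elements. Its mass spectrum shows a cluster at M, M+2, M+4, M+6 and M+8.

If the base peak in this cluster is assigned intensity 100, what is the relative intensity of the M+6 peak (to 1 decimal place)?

49.9

Binomial terms of (0.5721 + 0.4279)^4: M 0.1071, M+2 0.3205, M+4 0.3596, M+6 0.1793, M+8 0.0335 → M+4 is the base peak.
P(M+4) = C(4,2) × 0.5721^2 × 0.4279^2 = 6 × 0.32729841 × 0.18309841 = 0.359567 (base)
P(M+6) = C(4,3) × 0.5721^1 × 0.4279^3 = 4 × 0.5721 × 0.07834781 = 0.179291
Relative intensity = 0.179291 / 0.359567 × 100 = 49.9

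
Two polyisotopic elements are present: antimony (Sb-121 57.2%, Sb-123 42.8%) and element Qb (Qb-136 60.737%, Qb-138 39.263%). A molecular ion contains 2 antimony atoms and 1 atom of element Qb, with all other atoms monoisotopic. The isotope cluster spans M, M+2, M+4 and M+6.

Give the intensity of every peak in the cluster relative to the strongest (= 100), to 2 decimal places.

Antimony pattern (n=2): 0.327184 : 0.489632 : 0.183184
Element Qb pattern (n=1): 0.60737 : 0.39263
Convolve the two distributions (both contribute in 2-u steps):
  M: 0.327184×0.60737 = 0.198722
  M+2: 0.327184×0.39263 + 0.489632×0.60737 = 0.425850
  M+4: 0.489632×0.39263 + 0.183184×0.60737 = 0.303505
  M+6: 0.183184×0.39263 = 0.071924
Scale to base peak (0.425850) = 100: 46.66 : 100.00 : 71.27 : 16.89

46.66 : 100.00 : 71.27 : 16.89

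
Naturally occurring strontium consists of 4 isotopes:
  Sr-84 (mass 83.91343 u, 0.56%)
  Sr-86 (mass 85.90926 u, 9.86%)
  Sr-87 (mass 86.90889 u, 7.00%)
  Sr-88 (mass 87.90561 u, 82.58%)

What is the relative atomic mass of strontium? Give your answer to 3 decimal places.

87.617 u

Weight each isotope mass by its fractional abundance: 0.0056 × 83.91343 + 0.0986 × 85.90926 + 0.0700 × 86.90889 + 0.8258 × 87.90561
= 0.469915 + 8.470653 + 6.083622 + 72.592453 = 87.616643 u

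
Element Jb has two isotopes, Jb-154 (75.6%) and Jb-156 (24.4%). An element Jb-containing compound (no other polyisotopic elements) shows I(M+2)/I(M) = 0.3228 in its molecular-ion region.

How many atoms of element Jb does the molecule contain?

The M+2/M ratio from n Jb atoms is n · q/p = n · 0.244/0.756.
n = 0.3228 × 0.756/0.244 = 1.00 ≈ 1

1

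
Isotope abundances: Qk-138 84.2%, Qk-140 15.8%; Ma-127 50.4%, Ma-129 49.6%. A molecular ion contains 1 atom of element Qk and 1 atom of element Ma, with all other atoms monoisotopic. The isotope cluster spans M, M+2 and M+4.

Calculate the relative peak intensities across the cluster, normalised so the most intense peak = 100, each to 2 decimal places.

85.34 : 100.00 : 15.76

Element Qk pattern (n=1): 0.8420 : 0.1580
Element Ma pattern (n=1): 0.5040 : 0.4960
Convolve the two distributions (both contribute in 2-u steps):
  M: 0.8420×0.5040 = 0.424368
  M+2: 0.8420×0.4960 + 0.1580×0.5040 = 0.497264
  M+4: 0.1580×0.4960 = 0.078368
Scale to base peak (0.497264) = 100: 85.34 : 100.00 : 15.76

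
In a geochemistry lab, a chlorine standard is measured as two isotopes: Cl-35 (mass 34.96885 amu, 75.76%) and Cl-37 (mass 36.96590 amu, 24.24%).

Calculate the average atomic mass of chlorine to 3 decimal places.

35.453 amu

Ar = Σ fᵢ·mᵢ = 0.7576 × 34.96885 + 0.2424 × 36.96590
= 26.492401 + 8.960534 = 35.452935 amu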